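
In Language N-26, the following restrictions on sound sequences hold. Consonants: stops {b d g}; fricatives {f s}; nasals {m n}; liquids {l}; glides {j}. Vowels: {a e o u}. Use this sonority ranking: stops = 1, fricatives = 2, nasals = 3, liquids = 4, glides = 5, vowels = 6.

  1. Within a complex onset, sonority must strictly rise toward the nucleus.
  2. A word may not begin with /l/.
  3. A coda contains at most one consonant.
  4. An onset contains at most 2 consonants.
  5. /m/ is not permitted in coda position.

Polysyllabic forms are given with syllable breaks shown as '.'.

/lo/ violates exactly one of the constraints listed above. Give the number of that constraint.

2

/lo/: word begins with /l/.
This is a violation of constraint 2: "A word may not begin with /l/."
The remaining constraints (1, 3, 4, 5) are satisfied.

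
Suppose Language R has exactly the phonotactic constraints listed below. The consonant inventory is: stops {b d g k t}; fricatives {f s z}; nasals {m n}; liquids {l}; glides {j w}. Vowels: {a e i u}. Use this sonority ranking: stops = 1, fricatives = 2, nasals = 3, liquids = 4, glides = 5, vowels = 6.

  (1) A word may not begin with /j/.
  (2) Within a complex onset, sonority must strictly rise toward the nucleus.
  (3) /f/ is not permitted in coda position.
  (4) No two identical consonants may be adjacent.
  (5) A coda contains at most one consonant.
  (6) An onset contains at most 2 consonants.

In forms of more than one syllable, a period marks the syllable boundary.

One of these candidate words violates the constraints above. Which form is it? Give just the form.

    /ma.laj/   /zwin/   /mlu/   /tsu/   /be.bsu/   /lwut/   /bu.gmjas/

/bu.gmjas/

/ma.laj/ — σ1 onset /m/, coda /∅/ ok; σ2 onset /l/, coda /j/ ok → well-formed
/zwin/ — σ1 onset /zw/ (2→5 rises), coda /n/ ok → well-formed
/mlu/ — σ1 onset /ml/ (3→4 rises), coda /∅/ ok → well-formed
/tsu/ — σ1 onset /ts/ (1→2 rises), coda /∅/ ok → well-formed
/be.bsu/ — σ1 onset /b/, coda /∅/ ok; σ2 onset /bs/ (1→2 rises), coda /∅/ ok → well-formed
/lwut/ — σ1 onset /lw/ (4→5 rises), coda /t/ ok → well-formed
/bu.gmjas/ — violates constraint 6: syllable 2 onset /gmj/ has 3 consonants (> 2) → ill-formed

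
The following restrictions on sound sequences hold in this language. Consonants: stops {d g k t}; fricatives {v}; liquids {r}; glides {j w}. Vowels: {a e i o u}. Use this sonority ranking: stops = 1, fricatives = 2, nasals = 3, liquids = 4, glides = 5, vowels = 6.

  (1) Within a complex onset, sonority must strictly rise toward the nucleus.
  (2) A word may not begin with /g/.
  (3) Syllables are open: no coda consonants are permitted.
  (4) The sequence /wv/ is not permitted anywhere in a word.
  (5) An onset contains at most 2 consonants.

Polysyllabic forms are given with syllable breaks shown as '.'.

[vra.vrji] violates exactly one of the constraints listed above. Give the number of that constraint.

[vra.vrji]: syllable 2 onset /vrj/ has 3 consonants (> 2).
This is a violation of constraint 5: "An onset contains at most 2 consonants."
The remaining constraints (1, 2, 3, 4) are satisfied.

5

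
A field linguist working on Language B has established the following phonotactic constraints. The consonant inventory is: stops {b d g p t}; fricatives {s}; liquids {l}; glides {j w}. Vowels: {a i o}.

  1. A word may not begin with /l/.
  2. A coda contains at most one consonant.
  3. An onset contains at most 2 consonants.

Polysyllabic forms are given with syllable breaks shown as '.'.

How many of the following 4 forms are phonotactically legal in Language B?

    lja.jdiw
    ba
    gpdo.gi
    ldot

1

lja.jdiw — violates constraint 1: word begins with /l/ → phonotactically illegal
ba — σ1 onset /b/, coda /∅/ ok → phonotactically legal
gpdo.gi — violates constraint 3: syllable 1 onset /gpd/ has 3 consonants (> 2) → phonotactically illegal
ldot — violates constraint 1: word begins with /l/ → phonotactically illegal
Phonotactically legal: ba → 1.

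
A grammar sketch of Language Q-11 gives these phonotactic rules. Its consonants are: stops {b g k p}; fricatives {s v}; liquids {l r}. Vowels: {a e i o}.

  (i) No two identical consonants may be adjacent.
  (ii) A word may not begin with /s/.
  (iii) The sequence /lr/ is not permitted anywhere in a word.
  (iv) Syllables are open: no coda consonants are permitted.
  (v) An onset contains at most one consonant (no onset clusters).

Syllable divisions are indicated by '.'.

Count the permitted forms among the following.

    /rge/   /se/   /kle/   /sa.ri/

/rge/ — violates constraint (v): syllable 1 onset /rg/ has 2 consonants (> 1) → not permitted
/se/ — violates constraint (ii): word begins with /s/ → not permitted
/kle/ — violates constraint (v): syllable 1 onset /kl/ has 2 consonants (> 1) → not permitted
/sa.ri/ — violates constraint (ii): word begins with /s/ → not permitted
No form is permitted → 0.

0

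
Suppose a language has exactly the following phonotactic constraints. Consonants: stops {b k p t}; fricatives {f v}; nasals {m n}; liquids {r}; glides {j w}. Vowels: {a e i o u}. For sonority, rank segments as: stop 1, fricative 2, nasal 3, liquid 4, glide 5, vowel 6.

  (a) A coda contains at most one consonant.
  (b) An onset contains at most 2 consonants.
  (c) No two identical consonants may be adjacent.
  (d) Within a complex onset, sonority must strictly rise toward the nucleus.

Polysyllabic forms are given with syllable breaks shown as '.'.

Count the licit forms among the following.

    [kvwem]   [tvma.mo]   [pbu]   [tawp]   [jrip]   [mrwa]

[kvwem] — violates constraint (b): syllable 1 onset /kvw/ has 3 consonants (> 2) → illicit
[tvma.mo] — violates constraint (b): syllable 1 onset /tvm/ has 3 consonants (> 2) → illicit
[pbu] — violates constraint (d): syllable 1 onset /pb/: /p/ (stop, 1) → /b/ (stop, 1) does not rise → illicit
[tawp] — violates constraint (a): syllable 1 coda /wp/ has 2 consonants (> 1) → illicit
[jrip] — violates constraint (d): syllable 1 onset /jr/: /j/ (glide, 5) → /r/ (liquid, 4) does not rise → illicit
[mrwa] — violates constraint (b): syllable 1 onset /mrw/ has 3 consonants (> 2) → illicit
No form is licit → 0.

0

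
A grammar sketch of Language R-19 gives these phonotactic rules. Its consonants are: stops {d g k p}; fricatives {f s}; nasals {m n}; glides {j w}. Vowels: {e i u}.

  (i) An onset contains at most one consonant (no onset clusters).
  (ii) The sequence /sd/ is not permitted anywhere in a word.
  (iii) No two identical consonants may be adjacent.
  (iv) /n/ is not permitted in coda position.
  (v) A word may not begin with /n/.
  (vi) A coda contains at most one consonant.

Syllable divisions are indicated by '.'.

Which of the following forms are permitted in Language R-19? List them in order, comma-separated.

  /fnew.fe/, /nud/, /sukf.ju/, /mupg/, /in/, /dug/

/fnew.fe/ — violates constraint (i): syllable 1 onset /fn/ has 2 consonants (> 1) → not permitted
/nud/ — violates constraint (v): word begins with /n/ → not permitted
/sukf.ju/ — violates constraint (vi): syllable 1 coda /kf/ has 2 consonants (> 1) → not permitted
/mupg/ — violates constraint (vi): syllable 1 coda /pg/ has 2 consonants (> 1) → not permitted
/in/ — violates constraint (iv): syllable 1 coda contains /n/ → not permitted
/dug/ — σ1 onset /d/, coda /g/ ok → permitted

/dug/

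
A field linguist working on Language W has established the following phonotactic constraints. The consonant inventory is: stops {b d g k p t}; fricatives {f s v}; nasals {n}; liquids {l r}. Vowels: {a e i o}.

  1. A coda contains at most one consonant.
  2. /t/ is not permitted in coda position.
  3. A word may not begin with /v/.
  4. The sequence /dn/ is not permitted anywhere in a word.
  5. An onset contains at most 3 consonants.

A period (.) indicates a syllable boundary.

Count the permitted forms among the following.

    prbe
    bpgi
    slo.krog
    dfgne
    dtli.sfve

prbe — σ1 onset /prb/ (3C), coda /∅/ ok → permitted
bpgi — σ1 onset /bpg/ (3C), coda /∅/ ok → permitted
slo.krog — σ1 onset /sl/ (2C), coda /∅/ ok; σ2 onset /kr/ (2C), coda /g/ ok → permitted
dfgne — violates constraint 5: syllable 1 onset /dfgn/ has 4 consonants (> 3) → not permitted
dtli.sfve — σ1 onset /dtl/ (3C), coda /∅/ ok; σ2 onset /sfv/ (3C), coda /∅/ ok → permitted
Permitted: prbe, bpgi, slo.krog, dtli.sfve → 4.

4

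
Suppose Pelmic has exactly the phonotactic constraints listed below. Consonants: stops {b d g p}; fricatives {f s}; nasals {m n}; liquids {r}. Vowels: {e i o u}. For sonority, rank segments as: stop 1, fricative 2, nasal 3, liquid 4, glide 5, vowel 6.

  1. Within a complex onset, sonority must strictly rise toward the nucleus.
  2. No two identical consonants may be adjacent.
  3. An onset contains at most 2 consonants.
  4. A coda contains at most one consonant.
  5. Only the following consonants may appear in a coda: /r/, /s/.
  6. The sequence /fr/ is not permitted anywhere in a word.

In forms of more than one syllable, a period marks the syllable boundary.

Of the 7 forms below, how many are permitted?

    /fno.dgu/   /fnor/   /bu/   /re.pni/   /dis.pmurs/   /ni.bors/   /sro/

4

/fno.dgu/ — violates constraint 1: syllable 2 onset /dg/: /d/ (stop, 1) → /g/ (stop, 1) does not rise → not permitted
/fnor/ — σ1 onset /fn/ (2→3 rises), coda /r/ ok → permitted
/bu/ — σ1 onset /b/, coda /∅/ ok → permitted
/re.pni/ — σ1 onset /r/, coda /∅/ ok; σ2 onset /pn/ (1→3 rises), coda /∅/ ok → permitted
/dis.pmurs/ — violates constraint 4: syllable 2 coda /rs/ has 2 consonants (> 1) → not permitted
/ni.bors/ — violates constraint 4: syllable 2 coda /rs/ has 2 consonants (> 1) → not permitted
/sro/ — σ1 onset /sr/ (2→4 rises), coda /∅/ ok → permitted
Permitted: /fnor/, /bu/, /re.pni/, /sro/ → 4.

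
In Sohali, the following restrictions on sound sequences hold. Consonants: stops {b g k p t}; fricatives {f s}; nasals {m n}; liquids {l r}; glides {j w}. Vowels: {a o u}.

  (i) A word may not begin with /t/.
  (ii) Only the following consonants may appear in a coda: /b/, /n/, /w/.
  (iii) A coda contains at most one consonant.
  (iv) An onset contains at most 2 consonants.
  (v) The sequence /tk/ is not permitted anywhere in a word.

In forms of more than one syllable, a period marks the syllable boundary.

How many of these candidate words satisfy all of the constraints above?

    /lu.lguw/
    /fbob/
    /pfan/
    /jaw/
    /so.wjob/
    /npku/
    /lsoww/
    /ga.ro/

/lu.lguw/ — σ1 onset /l/, coda /∅/ ok; σ2 onset /lg/ (2C), coda /w/ ok → permitted
/fbob/ — σ1 onset /fb/ (2C), coda /b/ ok → permitted
/pfan/ — σ1 onset /pf/ (2C), coda /n/ ok → permitted
/jaw/ — σ1 onset /j/, coda /w/ ok → permitted
/so.wjob/ — σ1 onset /s/, coda /∅/ ok; σ2 onset /wj/ (2C), coda /b/ ok → permitted
/npku/ — violates constraint (iv): syllable 1 onset /npk/ has 3 consonants (> 2) → not permitted
/lsoww/ — violates constraint (iii): syllable 1 coda /ww/ has 2 consonants (> 1) → not permitted
/ga.ro/ — σ1 onset /g/, coda /∅/ ok; σ2 onset /r/, coda /∅/ ok → permitted
Permitted: /lu.lguw/, /fbob/, /pfan/, /jaw/, /so.wjob/, /ga.ro/ → 6.

6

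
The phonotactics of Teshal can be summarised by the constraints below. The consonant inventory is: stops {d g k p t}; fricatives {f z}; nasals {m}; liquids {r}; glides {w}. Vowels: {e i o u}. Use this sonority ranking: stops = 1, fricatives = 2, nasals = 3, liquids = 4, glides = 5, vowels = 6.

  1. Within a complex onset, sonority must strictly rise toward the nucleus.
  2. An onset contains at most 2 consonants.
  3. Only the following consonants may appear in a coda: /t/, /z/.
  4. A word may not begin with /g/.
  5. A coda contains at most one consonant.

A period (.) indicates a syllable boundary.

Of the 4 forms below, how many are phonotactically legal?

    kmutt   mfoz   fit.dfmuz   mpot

0

kmutt — violates constraint 5: syllable 1 coda /tt/ has 2 consonants (> 1) → phonotactically illegal
mfoz — violates constraint 1: syllable 1 onset /mf/: /m/ (nasal, 3) → /f/ (fricative, 2) does not rise → phonotactically illegal
fit.dfmuz — violates constraint 2: syllable 2 onset /dfm/ has 3 consonants (> 2) → phonotactically illegal
mpot — violates constraint 1: syllable 1 onset /mp/: /m/ (nasal, 3) → /p/ (stop, 1) does not rise → phonotactically illegal
No form is phonotactically legal → 0.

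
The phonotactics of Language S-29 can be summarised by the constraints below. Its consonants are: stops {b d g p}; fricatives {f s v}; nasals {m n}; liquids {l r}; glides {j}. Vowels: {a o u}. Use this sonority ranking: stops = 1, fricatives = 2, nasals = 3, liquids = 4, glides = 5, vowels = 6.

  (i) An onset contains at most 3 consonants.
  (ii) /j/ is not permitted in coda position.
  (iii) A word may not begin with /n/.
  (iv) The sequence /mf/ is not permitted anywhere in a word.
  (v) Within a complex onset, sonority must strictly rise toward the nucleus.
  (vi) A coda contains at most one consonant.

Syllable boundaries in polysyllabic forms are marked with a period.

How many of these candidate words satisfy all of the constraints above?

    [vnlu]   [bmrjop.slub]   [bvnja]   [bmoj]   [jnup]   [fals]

1

[vnlu] — σ1 onset /vnl/ (2→3→4 rises), coda /∅/ ok → phonotactically legal
[bmrjop.slub] — violates constraint (i): syllable 1 onset /bmrj/ has 4 consonants (> 3) → phonotactically illegal
[bvnja] — violates constraint (i): syllable 1 onset /bvnj/ has 4 consonants (> 3) → phonotactically illegal
[bmoj] — violates constraint (ii): syllable 1 coda contains /j/ → phonotactically illegal
[jnup] — violates constraint (v): syllable 1 onset /jn/: /j/ (glide, 5) → /n/ (nasal, 3) does not rise → phonotactically illegal
[fals] — violates constraint (vi): syllable 1 coda /ls/ has 2 consonants (> 1) → phonotactically illegal
Phonotactically legal: [vnlu] → 1.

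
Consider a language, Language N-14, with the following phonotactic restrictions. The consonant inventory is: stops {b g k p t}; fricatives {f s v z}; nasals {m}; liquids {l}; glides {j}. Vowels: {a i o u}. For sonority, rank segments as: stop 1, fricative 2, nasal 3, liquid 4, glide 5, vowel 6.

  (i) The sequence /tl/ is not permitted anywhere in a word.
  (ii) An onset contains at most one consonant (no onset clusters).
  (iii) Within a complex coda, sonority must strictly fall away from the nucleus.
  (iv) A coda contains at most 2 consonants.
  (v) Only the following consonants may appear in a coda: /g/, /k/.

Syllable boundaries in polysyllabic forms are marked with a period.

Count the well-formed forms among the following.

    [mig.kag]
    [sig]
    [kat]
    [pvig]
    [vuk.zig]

3

[mig.kag] — σ1 onset /m/, coda /g/ ok; σ2 onset /k/, coda /g/ ok → well-formed
[sig] — σ1 onset /s/, coda /g/ ok → well-formed
[kat] — violates constraint (v): syllable 1 coda contains /t/, which is not a licensed coda consonant → ill-formed
[pvig] — violates constraint (ii): syllable 1 onset /pv/ has 2 consonants (> 1) → ill-formed
[vuk.zig] — σ1 onset /v/, coda /k/ ok; σ2 onset /z/, coda /g/ ok → well-formed
Well-formed: [mig.kag], [sig], [vuk.zig] → 3.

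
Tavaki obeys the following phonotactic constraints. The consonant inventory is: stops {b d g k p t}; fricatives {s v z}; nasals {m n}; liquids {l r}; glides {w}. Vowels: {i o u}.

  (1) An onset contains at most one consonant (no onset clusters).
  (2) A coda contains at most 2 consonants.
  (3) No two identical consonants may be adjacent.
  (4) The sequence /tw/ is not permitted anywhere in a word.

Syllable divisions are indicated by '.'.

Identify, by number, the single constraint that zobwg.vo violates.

zobwg.vo: syllable 1 coda /bwg/ has 3 consonants (> 2).
This is a violation of constraint 2: "A coda contains at most 2 consonants."
The remaining constraints (1, 3, 4) are satisfied.

2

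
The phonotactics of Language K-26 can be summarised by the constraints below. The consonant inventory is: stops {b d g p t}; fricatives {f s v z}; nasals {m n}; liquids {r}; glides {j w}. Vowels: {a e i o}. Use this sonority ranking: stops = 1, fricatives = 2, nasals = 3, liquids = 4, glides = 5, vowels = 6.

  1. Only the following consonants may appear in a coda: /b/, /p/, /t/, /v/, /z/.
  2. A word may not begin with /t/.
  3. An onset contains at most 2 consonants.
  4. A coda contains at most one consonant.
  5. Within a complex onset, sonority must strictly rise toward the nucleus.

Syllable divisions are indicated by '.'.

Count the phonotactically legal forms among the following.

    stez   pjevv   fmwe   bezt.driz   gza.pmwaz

stez — violates constraint 5: syllable 1 onset /st/: /s/ (fricative, 2) → /t/ (stop, 1) does not rise → phonotactically illegal
pjevv — violates constraint 4: syllable 1 coda /vv/ has 2 consonants (> 1) → phonotactically illegal
fmwe — violates constraint 3: syllable 1 onset /fmw/ has 3 consonants (> 2) → phonotactically illegal
bezt.driz — violates constraint 4: syllable 1 coda /zt/ has 2 consonants (> 1) → phonotactically illegal
gza.pmwaz — violates constraint 3: syllable 2 onset /pmw/ has 3 consonants (> 2) → phonotactically illegal
No form is phonotactically legal → 0.

0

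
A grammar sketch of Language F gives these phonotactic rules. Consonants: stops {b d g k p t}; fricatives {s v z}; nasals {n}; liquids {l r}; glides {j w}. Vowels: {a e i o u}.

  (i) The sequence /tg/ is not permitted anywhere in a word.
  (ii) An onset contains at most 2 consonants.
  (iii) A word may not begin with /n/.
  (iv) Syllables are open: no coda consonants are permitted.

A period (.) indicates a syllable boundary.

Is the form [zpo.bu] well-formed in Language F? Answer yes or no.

[zpo.bu] — σ1 onset /zp/ (2C), coda /∅/ ok; σ2 onset /b/, coda /∅/ ok → well-formed

yes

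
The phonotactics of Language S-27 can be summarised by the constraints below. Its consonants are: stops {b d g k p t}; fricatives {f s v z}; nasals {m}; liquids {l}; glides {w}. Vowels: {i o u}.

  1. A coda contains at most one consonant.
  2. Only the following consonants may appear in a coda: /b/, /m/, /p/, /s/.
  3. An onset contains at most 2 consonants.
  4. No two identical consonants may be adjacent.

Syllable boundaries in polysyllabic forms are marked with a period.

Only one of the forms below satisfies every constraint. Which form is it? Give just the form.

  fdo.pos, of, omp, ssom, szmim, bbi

fdo.pos — σ1 onset /fd/ (2C), coda /∅/ ok; σ2 onset /p/, coda /s/ ok → phonotactically legal
of — violates constraint 2: syllable 1 coda contains /f/, which is not a licensed coda consonant → phonotactically illegal
omp — violates constraint 1: syllable 1 coda /mp/ has 2 consonants (> 1) → phonotactically illegal
ssom — violates constraint 4: adjacent identical consonants /ss/ → phonotactically illegal
szmim — violates constraint 3: syllable 1 onset /szm/ has 3 consonants (> 2) → phonotactically illegal
bbi — violates constraint 4: adjacent identical consonants /bb/ → phonotactically illegal

fdo.pos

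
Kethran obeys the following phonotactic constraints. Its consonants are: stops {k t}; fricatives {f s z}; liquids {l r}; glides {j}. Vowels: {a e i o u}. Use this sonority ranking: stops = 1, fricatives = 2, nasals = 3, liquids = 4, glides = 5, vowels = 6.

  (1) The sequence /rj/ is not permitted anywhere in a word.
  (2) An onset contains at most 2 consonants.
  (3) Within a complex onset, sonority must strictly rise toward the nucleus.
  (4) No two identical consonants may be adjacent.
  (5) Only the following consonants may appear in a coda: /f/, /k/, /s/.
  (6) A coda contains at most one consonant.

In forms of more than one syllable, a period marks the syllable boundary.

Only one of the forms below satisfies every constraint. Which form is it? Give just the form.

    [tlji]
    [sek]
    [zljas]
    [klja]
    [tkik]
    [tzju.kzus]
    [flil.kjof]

[tlji] — violates constraint 2: syllable 1 onset /tlj/ has 3 consonants (> 2) → ill-formed
[sek] — σ1 onset /s/, coda /k/ ok → well-formed
[zljas] — violates constraint 2: syllable 1 onset /zlj/ has 3 consonants (> 2) → ill-formed
[klja] — violates constraint 2: syllable 1 onset /klj/ has 3 consonants (> 2) → ill-formed
[tkik] — violates constraint 3: syllable 1 onset /tk/: /t/ (stop, 1) → /k/ (stop, 1) does not rise → ill-formed
[tzju.kzus] — violates constraint 2: syllable 1 onset /tzj/ has 3 consonants (> 2) → ill-formed
[flil.kjof] — violates constraint 5: syllable 1 coda contains /l/, which is not a licensed coda consonant → ill-formed

[sek]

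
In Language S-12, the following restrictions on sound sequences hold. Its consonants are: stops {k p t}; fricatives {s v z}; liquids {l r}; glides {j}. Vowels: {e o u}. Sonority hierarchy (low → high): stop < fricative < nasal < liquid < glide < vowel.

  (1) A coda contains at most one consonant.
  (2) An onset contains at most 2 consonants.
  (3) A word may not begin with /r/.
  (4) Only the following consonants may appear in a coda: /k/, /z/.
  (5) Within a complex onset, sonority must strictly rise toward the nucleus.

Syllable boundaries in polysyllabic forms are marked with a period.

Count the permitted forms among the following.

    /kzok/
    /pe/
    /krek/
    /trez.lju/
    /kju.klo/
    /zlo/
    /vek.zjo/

7

/kzok/ — σ1 onset /kz/ (1→2 rises), coda /k/ ok → permitted
/pe/ — σ1 onset /p/, coda /∅/ ok → permitted
/krek/ — σ1 onset /kr/ (1→4 rises), coda /k/ ok → permitted
/trez.lju/ — σ1 onset /tr/ (1→4 rises), coda /z/ ok; σ2 onset /lj/ (4→5 rises), coda /∅/ ok → permitted
/kju.klo/ — σ1 onset /kj/ (1→5 rises), coda /∅/ ok; σ2 onset /kl/ (1→4 rises), coda /∅/ ok → permitted
/zlo/ — σ1 onset /zl/ (2→4 rises), coda /∅/ ok → permitted
/vek.zjo/ — σ1 onset /v/, coda /k/ ok; σ2 onset /zj/ (2→5 rises), coda /∅/ ok → permitted
Permitted: /kzok/, /pe/, /krek/, /trez.lju/, /kju.klo/, /zlo/, /vek.zjo/ → 7.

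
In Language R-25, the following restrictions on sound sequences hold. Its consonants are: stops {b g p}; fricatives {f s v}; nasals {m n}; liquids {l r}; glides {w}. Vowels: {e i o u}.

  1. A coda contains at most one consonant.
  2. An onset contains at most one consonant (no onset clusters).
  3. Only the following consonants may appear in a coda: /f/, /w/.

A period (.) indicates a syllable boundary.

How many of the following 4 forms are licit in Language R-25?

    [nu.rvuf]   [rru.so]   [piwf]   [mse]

[nu.rvuf] — violates constraint 2: syllable 2 onset /rv/ has 2 consonants (> 1) → illicit
[rru.so] — violates constraint 2: syllable 1 onset /rr/ has 2 consonants (> 1) → illicit
[piwf] — violates constraint 1: syllable 1 coda /wf/ has 2 consonants (> 1) → illicit
[mse] — violates constraint 2: syllable 1 onset /ms/ has 2 consonants (> 1) → illicit
No form is licit → 0.

0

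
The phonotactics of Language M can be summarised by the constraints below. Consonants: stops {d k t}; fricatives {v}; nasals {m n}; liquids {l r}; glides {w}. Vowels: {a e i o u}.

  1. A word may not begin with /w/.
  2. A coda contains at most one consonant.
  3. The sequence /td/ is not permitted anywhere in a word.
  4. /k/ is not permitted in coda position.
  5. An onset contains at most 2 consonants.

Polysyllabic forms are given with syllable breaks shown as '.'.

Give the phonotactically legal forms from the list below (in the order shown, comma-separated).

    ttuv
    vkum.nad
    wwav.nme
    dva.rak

ttuv — σ1 onset /tt/ (2C), coda /v/ ok → phonotactically legal
vkum.nad — σ1 onset /vk/ (2C), coda /m/ ok; σ2 onset /n/, coda /d/ ok → phonotactically legal
wwav.nme — violates constraint 1: word begins with /w/ → phonotactically illegal
dva.rak — violates constraint 4: syllable 2 coda contains /k/ → phonotactically illegal

ttuv, vkum.nad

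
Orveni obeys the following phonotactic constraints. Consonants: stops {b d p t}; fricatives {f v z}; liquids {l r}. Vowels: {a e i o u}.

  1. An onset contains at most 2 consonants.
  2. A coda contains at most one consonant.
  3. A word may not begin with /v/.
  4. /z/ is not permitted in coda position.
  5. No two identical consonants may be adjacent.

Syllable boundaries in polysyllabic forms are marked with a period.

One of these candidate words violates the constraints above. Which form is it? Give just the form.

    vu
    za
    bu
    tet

vu — violates constraint 3: word begins with /v/ → illicit
za — σ1 onset /z/, coda /∅/ ok → licit
bu — σ1 onset /b/, coda /∅/ ok → licit
tet — σ1 onset /t/, coda /t/ ok → licit

vu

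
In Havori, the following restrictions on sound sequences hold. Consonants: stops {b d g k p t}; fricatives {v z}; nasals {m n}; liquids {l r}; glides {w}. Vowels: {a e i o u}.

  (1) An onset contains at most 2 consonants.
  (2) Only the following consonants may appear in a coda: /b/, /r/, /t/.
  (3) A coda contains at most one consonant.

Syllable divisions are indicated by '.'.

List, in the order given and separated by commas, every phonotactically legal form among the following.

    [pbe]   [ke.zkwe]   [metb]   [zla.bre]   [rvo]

[pbe] — σ1 onset /pb/ (2C), coda /∅/ ok → phonotactically legal
[ke.zkwe] — violates constraint 1: syllable 2 onset /zkw/ has 3 consonants (> 2) → phonotactically illegal
[metb] — violates constraint 3: syllable 1 coda /tb/ has 2 consonants (> 1) → phonotactically illegal
[zla.bre] — σ1 onset /zl/ (2C), coda /∅/ ok; σ2 onset /br/ (2C), coda /∅/ ok → phonotactically legal
[rvo] — σ1 onset /rv/ (2C), coda /∅/ ok → phonotactically legal

[pbe], [zla.bre], [rvo]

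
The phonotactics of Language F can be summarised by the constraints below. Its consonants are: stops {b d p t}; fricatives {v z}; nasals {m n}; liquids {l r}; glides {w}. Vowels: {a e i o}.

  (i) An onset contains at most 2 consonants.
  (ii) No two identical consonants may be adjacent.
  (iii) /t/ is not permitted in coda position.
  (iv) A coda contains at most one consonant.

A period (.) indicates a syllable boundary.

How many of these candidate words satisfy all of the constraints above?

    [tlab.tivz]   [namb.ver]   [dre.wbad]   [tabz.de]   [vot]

1

[tlab.tivz] — violates constraint (iv): syllable 2 coda /vz/ has 2 consonants (> 1) → illicit
[namb.ver] — violates constraint (iv): syllable 1 coda /mb/ has 2 consonants (> 1) → illicit
[dre.wbad] — σ1 onset /dr/ (2C), coda /∅/ ok; σ2 onset /wb/ (2C), coda /d/ ok → licit
[tabz.de] — violates constraint (iv): syllable 1 coda /bz/ has 2 consonants (> 1) → illicit
[vot] — violates constraint (iii): syllable 1 coda contains /t/ → illicit
Licit: [dre.wbad] → 1.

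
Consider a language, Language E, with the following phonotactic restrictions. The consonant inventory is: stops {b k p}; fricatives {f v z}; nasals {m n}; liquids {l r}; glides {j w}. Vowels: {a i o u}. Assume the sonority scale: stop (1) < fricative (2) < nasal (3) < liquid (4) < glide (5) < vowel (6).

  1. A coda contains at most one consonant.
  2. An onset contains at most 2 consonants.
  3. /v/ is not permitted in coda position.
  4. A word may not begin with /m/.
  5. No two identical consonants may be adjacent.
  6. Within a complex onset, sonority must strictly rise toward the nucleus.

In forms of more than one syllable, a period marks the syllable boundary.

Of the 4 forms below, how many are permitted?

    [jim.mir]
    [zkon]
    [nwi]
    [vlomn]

[jim.mir] — violates constraint 5: adjacent identical consonants /mm/ → not permitted
[zkon] — violates constraint 6: syllable 1 onset /zk/: /z/ (fricative, 2) → /k/ (stop, 1) does not rise → not permitted
[nwi] — σ1 onset /nw/ (3→5 rises), coda /∅/ ok → permitted
[vlomn] — violates constraint 1: syllable 1 coda /mn/ has 2 consonants (> 1) → not permitted
Permitted: [nwi] → 1.

1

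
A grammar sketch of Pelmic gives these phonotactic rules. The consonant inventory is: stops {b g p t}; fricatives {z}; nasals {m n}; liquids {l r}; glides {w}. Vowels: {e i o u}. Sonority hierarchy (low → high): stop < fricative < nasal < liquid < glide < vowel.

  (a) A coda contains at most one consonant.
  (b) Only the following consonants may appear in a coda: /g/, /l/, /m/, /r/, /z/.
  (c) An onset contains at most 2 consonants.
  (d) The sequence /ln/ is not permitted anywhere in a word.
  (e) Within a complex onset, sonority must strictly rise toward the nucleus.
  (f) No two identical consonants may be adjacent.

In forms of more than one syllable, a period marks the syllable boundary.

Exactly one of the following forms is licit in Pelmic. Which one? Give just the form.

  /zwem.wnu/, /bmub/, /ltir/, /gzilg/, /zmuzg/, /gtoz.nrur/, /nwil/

/nwil/

/zwem.wnu/ — violates constraint (e): syllable 2 onset /wn/: /w/ (glide, 5) → /n/ (nasal, 3) does not rise → illicit
/bmub/ — violates constraint (b): syllable 1 coda contains /b/, which is not a licensed coda consonant → illicit
/ltir/ — violates constraint (e): syllable 1 onset /lt/: /l/ (liquid, 4) → /t/ (stop, 1) does not rise → illicit
/gzilg/ — violates constraint (a): syllable 1 coda /lg/ has 2 consonants (> 1) → illicit
/zmuzg/ — violates constraint (a): syllable 1 coda /zg/ has 2 consonants (> 1) → illicit
/gtoz.nrur/ — violates constraint (e): syllable 1 onset /gt/: /g/ (stop, 1) → /t/ (stop, 1) does not rise → illicit
/nwil/ — σ1 onset /nw/ (3→5 rises), coda /l/ ok → licit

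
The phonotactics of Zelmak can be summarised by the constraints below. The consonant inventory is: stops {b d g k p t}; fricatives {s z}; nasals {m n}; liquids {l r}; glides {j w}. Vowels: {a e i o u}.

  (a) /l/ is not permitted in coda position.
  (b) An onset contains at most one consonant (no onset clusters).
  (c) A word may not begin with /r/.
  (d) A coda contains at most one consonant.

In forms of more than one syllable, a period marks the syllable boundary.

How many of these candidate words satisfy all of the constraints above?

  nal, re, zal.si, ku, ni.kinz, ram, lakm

1

nal — violates constraint (a): syllable 1 coda contains /l/ → not permitted
re — violates constraint (c): word begins with /r/ → not permitted
zal.si — violates constraint (a): syllable 1 coda contains /l/ → not permitted
ku — σ1 onset /k/, coda /∅/ ok → permitted
ni.kinz — violates constraint (d): syllable 2 coda /nz/ has 2 consonants (> 1) → not permitted
ram — violates constraint (c): word begins with /r/ → not permitted
lakm — violates constraint (d): syllable 1 coda /km/ has 2 consonants (> 1) → not permitted
Permitted: ku → 1.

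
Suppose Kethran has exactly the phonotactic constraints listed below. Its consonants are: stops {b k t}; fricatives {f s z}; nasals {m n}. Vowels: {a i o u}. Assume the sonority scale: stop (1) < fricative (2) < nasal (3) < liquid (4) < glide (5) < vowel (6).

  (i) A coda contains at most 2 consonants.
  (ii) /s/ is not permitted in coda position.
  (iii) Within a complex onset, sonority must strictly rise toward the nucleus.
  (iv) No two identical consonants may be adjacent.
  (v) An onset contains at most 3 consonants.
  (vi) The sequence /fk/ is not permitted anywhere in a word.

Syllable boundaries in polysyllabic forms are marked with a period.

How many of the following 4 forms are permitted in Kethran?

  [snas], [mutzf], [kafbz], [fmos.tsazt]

0

[snas] — violates constraint (ii): syllable 1 coda contains /s/ → not permitted
[mutzf] — violates constraint (i): syllable 1 coda /tzf/ has 3 consonants (> 2) → not permitted
[kafbz] — violates constraint (i): syllable 1 coda /fbz/ has 3 consonants (> 2) → not permitted
[fmos.tsazt] — violates constraint (ii): syllable 1 coda contains /s/ → not permitted
No form is permitted → 0.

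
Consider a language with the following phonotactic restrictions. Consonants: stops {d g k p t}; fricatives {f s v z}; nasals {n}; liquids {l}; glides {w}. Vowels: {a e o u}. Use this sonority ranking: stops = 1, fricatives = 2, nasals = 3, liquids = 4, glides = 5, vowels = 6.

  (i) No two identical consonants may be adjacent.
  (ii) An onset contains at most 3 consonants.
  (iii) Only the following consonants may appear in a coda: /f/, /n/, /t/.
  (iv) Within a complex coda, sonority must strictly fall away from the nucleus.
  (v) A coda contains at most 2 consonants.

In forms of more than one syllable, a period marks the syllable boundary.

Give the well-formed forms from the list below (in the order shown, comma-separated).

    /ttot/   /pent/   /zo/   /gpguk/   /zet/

/ttot/ — violates constraint (i): adjacent identical consonants /tt/ → ill-formed
/pent/ — σ1 onset /p/, coda /nt/ (3→1 falls) ok → well-formed
/zo/ — σ1 onset /z/, coda /∅/ ok → well-formed
/gpguk/ — violates constraint (iii): syllable 1 coda contains /k/, which is not a licensed coda consonant → ill-formed
/zet/ — σ1 onset /z/, coda /t/ ok → well-formed

/pent/, /zo/, /zet/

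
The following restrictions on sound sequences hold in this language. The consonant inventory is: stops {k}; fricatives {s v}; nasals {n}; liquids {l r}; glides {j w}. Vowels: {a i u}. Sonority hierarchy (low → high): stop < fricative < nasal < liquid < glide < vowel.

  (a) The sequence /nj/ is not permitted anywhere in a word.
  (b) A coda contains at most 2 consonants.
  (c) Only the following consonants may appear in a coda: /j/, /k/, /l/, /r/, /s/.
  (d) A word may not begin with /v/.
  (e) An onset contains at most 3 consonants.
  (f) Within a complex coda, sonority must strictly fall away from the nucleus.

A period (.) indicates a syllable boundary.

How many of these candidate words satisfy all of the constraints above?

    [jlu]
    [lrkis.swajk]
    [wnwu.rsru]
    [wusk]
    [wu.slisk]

[jlu] — σ1 onset /jl/ (2C), coda /∅/ ok → permitted
[lrkis.swajk] — σ1 onset /lrk/ (3C), coda /s/ ok; σ2 onset /sw/ (2C), coda /jk/ (5→1 falls) ok → permitted
[wnwu.rsru] — σ1 onset /wnw/ (3C), coda /∅/ ok; σ2 onset /rsr/ (3C), coda /∅/ ok → permitted
[wusk] — σ1 onset /w/, coda /sk/ (2→1 falls) ok → permitted
[wu.slisk] — σ1 onset /w/, coda /∅/ ok; σ2 onset /sl/ (2C), coda /sk/ (2→1 falls) ok → permitted
Permitted: [jlu], [lrkis.swajk], [wnwu.rsru], [wusk], [wu.slisk] → 5.

5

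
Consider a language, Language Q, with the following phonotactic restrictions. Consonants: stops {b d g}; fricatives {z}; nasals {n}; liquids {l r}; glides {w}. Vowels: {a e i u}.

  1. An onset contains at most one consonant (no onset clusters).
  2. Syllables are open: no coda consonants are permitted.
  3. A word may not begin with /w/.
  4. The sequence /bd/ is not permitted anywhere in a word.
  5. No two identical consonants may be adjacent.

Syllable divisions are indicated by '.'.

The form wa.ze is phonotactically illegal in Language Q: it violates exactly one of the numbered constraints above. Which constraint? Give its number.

3

wa.ze: word begins with /w/.
This is a violation of constraint 3: "A word may not begin with /w/."
The remaining constraints (1, 2, 4, 5) are satisfied.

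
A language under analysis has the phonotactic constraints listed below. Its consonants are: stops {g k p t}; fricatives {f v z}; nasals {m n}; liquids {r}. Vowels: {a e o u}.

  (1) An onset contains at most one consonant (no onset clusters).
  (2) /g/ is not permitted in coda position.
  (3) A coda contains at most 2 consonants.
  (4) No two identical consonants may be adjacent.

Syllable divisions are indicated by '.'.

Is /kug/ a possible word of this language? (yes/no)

no

/kug/ — violates constraint 2: syllable 1 coda contains /g/ → phonotactically illegal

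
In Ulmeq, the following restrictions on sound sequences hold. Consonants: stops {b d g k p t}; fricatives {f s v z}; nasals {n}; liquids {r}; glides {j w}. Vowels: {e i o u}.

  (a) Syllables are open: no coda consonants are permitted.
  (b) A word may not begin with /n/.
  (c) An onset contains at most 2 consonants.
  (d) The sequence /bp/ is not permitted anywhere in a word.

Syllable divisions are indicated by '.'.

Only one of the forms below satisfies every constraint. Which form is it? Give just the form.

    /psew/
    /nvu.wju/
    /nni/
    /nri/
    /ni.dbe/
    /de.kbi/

/de.kbi/

/psew/ — violates constraint (a): syllable 1 coda /w/ has 1 consonant (> 0) → illicit
/nvu.wju/ — violates constraint (b): word begins with /n/ → illicit
/nni/ — violates constraint (b): word begins with /n/ → illicit
/nri/ — violates constraint (b): word begins with /n/ → illicit
/ni.dbe/ — violates constraint (b): word begins with /n/ → illicit
/de.kbi/ — σ1 onset /d/, coda /∅/ ok; σ2 onset /kb/ (2C), coda /∅/ ok → licit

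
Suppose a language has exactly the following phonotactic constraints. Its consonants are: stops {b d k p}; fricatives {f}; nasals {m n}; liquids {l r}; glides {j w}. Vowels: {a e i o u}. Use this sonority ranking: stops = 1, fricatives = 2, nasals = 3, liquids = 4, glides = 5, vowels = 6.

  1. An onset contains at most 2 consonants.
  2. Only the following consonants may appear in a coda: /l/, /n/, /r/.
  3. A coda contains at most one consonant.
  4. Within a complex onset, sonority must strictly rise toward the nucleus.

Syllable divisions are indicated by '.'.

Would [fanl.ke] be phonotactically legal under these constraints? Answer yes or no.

[fanl.ke] — violates constraint 3: syllable 1 coda /nl/ has 2 consonants (> 1) → phonotactically illegal

no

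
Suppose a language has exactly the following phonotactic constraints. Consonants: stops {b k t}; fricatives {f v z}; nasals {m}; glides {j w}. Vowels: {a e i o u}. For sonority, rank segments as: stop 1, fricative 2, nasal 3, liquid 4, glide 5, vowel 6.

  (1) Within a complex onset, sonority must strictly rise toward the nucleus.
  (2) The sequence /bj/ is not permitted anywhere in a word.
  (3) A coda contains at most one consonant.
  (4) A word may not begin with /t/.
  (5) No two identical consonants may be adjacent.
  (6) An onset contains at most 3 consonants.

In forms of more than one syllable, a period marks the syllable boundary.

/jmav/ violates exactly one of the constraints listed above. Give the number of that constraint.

1

/jmav/: syllable 1 onset /jm/: /j/ (glide, 5) → /m/ (nasal, 3) does not rise.
This is a violation of constraint 1: "Within a complex onset, sonority must strictly rise toward the nucleus."
The remaining constraints (2, 3, 4, 5, 6) are satisfied.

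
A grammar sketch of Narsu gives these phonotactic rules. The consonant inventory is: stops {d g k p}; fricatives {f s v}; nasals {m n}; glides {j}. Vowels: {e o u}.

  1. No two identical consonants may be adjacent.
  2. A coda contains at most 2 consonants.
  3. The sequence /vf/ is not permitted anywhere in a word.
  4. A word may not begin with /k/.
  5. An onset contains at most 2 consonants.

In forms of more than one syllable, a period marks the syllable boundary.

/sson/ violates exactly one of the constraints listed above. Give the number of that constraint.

/sson/: adjacent identical consonants /ss/.
This is a violation of constraint 1: "No two identical consonants may be adjacent."
The remaining constraints (2, 3, 4, 5) are satisfied.

1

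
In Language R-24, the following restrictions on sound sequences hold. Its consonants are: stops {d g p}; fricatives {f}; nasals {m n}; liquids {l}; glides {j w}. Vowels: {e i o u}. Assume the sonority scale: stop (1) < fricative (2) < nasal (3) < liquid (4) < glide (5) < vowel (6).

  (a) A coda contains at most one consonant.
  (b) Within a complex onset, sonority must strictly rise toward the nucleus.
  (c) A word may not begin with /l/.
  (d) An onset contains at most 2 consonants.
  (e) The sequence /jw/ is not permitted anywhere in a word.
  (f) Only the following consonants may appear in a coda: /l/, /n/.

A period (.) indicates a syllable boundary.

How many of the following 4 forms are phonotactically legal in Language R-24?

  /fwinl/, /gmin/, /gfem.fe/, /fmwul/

/fwinl/ — violates constraint (a): syllable 1 coda /nl/ has 2 consonants (> 1) → phonotactically illegal
/gmin/ — σ1 onset /gm/ (1→3 rises), coda /n/ ok → phonotactically legal
/gfem.fe/ — violates constraint (f): syllable 1 coda contains /m/, which is not a licensed coda consonant → phonotactically illegal
/fmwul/ — violates constraint (d): syllable 1 onset /fmw/ has 3 consonants (> 2) → phonotactically illegal
Phonotactically legal: /gmin/ → 1.

1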